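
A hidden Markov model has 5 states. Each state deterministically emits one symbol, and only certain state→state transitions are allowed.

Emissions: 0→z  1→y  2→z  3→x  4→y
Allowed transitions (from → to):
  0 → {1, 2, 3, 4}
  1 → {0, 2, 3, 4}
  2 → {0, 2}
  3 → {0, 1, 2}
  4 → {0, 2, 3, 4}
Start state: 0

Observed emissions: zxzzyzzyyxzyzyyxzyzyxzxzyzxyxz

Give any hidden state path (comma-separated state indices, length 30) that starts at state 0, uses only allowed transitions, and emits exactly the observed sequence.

0,3,2,0,4,2,0,4,4,3,0,1,0,4,4,3,0,1,0,1,3,0,3,0,4,0,3,1,3,2

  pos 0: z in {0,2}, choose 0; start
  pos 1: x in {3}, choose 3; 0->3 ok
  pos 2: z in {0,2}, choose 2; 3->2 ok
  pos 3: z in {0,2}, choose 0; 2->0 ok
  pos 4: y in {1,4}, choose 4; 0->4 ok
  pos 5: z in {0,2}, choose 2; 4->2 ok
  pos 6: z in {0,2}, choose 0; 2->0 ok
  pos 7: y in {1,4}, choose 4; 0->4 ok
  pos 8: y in {1,4}, choose 4; 4->4 ok
  pos 9: x in {3}, choose 3; 4->3 ok
  pos 10: z in {0,2}, choose 0; 3->0 ok
  pos 11: y in {1,4}, choose 1; 0->1 ok
  pos 12: z in {0,2}, choose 0; 1->0 ok
  pos 13: y in {1,4}, choose 4; 0->4 ok
  pos 14: y in {1,4}, choose 4; 4->4 ok
  pos 15: x in {3}, choose 3; 4->3 ok
  pos 16: z in {0,2}, choose 0; 3->0 ok
  pos 17: y in {1,4}, choose 1; 0->1 ok
  pos 18: z in {0,2}, choose 0; 1->0 ok
  pos 19: y in {1,4}, choose 1; 0->1 ok
  pos 20: x in {3}, choose 3; 1->3 ok
  pos 21: z in {0,2}, choose 0; 3->0 ok
  pos 22: x in {3}, choose 3; 0->3 ok
  pos 23: z in {0,2}, choose 0; 3->0 ok
  pos 24: y in {1,4}, choose 4; 0->4 ok
  pos 25: z in {0,2}, choose 0; 4->0 ok
  pos 26: x in {3}, choose 3; 0->3 ok
  pos 27: y in {1,4}, choose 1; 3->1 ok
  pos 28: x in {3}, choose 3; 1->3 ok
  pos 29: z in {0,2}, choose 2; 3->2 ok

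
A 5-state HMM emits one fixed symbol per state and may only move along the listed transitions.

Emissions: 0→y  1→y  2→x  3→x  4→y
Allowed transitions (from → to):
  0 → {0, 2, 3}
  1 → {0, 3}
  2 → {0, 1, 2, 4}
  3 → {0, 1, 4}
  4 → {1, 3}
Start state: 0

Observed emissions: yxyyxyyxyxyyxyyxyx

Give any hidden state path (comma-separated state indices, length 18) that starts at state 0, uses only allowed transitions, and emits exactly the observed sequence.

  pos 0: y in {0,1,4}, choose 0; start
  pos 1: x in {2,3}, choose 2; 0->2 ok
  pos 2: y in {0,1,4}, choose 4; 2->4 ok
  pos 3: y in {0,1,4}, choose 1; 4->1 ok
  pos 4: x in {2,3}, choose 3; 1->3 ok
  pos 5: y in {0,1,4}, choose 0; 3->0 ok
  pos 6: y in {0,1,4}, choose 0; 0->0 ok
  pos 7: x in {2,3}, choose 2; 0->2 ok
  pos 8: y in {0,1,4}, choose 0; 2->0 ok
  pos 9: x in {2,3}, choose 3; 0->3 ok
  pos 10: y in {0,1,4}, choose 4; 3->4 ok
  pos 11: y in {0,1,4}, choose 1; 4->1 ok
  pos 12: x in {2,3}, choose 3; 1->3 ok
  pos 13: y in {0,1,4}, choose 4; 3->4 ok
  pos 14: y in {0,1,4}, choose 1; 4->1 ok
  pos 15: x in {2,3}, choose 3; 1->3 ok
  pos 16: y in {0,1,4}, choose 4; 3->4 ok
  pos 17: x in {2,3}, choose 3; 4->3 ok

0,2,4,1,3,0,0,2,0,3,4,1,3,4,1,3,4,3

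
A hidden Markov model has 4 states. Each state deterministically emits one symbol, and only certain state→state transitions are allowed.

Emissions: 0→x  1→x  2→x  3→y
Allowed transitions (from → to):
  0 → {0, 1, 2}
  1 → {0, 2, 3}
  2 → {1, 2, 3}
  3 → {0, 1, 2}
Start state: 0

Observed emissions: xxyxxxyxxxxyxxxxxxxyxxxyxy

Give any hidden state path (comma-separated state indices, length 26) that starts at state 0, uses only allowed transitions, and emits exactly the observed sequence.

0,2,3,2,2,2,3,0,2,1,2,3,1,0,0,0,1,2,1,3,1,0,2,3,2,3

  [0] x  {0,1,2}  => 0  start
  [1] x  {0,1,2}  => 2  0->2 ok
  [2] y  {3}  => 3  2->3 ok
  [3] x  {0,1,2}  => 2  3->2 ok
  [4] x  {0,1,2}  => 2  2->2 ok
  [5] x  {0,1,2}  => 2  2->2 ok
  [6] y  {3}  => 3  2->3 ok
  [7] x  {0,1,2}  => 0  3->0 ok
  [8] x  {0,1,2}  => 2  0->2 ok
  [9] x  {0,1,2}  => 1  2->1 ok
  [10] x  {0,1,2}  => 2  1->2 ok
  [11] y  {3}  => 3  2->3 ok
  [12] x  {0,1,2}  => 1  3->1 ok
  [13] x  {0,1,2}  => 0  1->0 ok
  [14] x  {0,1,2}  => 0  0->0 ok
  [15] x  {0,1,2}  => 0  0->0 ok
  [16] x  {0,1,2}  => 1  0->1 ok
  [17] x  {0,1,2}  => 2  1->2 ok
  [18] x  {0,1,2}  => 1  2->1 ok
  [19] y  {3}  => 3  1->3 ok
  [20] x  {0,1,2}  => 1  3->1 ok
  [21] x  {0,1,2}  => 0  1->0 ok
  [22] x  {0,1,2}  => 2  0->2 ok
  [23] y  {3}  => 3  2->3 ok
  [24] x  {0,1,2}  => 2  3->2 ok
  [25] y  {3}  => 3  2->3 ok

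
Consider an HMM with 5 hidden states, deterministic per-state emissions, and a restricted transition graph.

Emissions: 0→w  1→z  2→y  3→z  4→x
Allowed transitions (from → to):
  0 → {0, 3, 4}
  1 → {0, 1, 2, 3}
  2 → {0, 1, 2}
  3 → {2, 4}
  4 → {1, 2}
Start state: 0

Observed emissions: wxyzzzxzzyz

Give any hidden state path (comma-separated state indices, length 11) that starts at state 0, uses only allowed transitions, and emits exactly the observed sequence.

0,4,2,1,1,3,4,1,1,2,1

  [0] w  {0}  => 0  start
  [1] x  {4}  => 4  0->4 ok
  [2] y  {2}  => 2  4->2 ok
  [3] z  {1,3}  => 1  2->1 ok
  [4] z  {1,3}  => 1  1->1 ok
  [5] z  {1,3}  => 3  1->3 ok
  [6] x  {4}  => 4  3->4 ok
  [7] z  {1,3}  => 1  4->1 ok
  [8] z  {1,3}  => 1  1->1 ok
  [9] y  {2}  => 2  1->2 ok
  [10] z  {1,3}  => 1  2->1 ok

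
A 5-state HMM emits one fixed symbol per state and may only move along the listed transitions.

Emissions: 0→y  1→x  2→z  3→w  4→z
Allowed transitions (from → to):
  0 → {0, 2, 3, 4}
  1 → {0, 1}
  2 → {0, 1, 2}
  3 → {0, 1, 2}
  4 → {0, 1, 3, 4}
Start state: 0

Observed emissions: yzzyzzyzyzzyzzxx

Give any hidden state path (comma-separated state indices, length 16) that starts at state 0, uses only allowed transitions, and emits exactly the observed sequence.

0,2,2,0,2,2,0,4,0,4,4,0,2,2,1,1

  [0] y  {0}  => 0  start
  [1] z  {2,4}  => 2  0->2 ok
  [2] z  {2,4}  => 2  2->2 ok
  [3] y  {0}  => 0  2->0 ok
  [4] z  {2,4}  => 2  0->2 ok
  [5] z  {2,4}  => 2  2->2 ok
  [6] y  {0}  => 0  2->0 ok
  [7] z  {2,4}  => 4  0->4 ok
  [8] y  {0}  => 0  4->0 ok
  [9] z  {2,4}  => 4  0->4 ok
  [10] z  {2,4}  => 4  4->4 ok
  [11] y  {0}  => 0  4->0 ok
  [12] z  {2,4}  => 2  0->2 ok
  [13] z  {2,4}  => 2  2->2 ok
  [14] x  {1}  => 1  2->1 ok
  [15] x  {1}  => 1  1->1 ok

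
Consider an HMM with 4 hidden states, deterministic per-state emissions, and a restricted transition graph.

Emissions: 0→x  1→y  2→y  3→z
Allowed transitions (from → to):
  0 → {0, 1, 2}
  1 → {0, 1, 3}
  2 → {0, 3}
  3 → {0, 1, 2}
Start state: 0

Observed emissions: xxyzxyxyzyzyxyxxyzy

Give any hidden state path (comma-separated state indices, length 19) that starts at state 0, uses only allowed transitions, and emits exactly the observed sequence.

0,0,2,3,0,2,0,2,3,2,3,2,0,1,0,0,2,3,2

  [0] x  {0}  => 0  start
  [1] x  {0}  => 0  0->0 ok
  [2] y  {1,2}  => 2  0->2 ok
  [3] z  {3}  => 3  2->3 ok
  [4] x  {0}  => 0  3->0 ok
  [5] y  {1,2}  => 2  0->2 ok
  [6] x  {0}  => 0  2->0 ok
  [7] y  {1,2}  => 2  0->2 ok
  [8] z  {3}  => 3  2->3 ok
  [9] y  {1,2}  => 2  3->2 ok
  [10] z  {3}  => 3  2->3 ok
  [11] y  {1,2}  => 2  3->2 ok
  [12] x  {0}  => 0  2->0 ok
  [13] y  {1,2}  => 1  0->1 ok
  [14] x  {0}  => 0  1->0 ok
  [15] x  {0}  => 0  0->0 ok
  [16] y  {1,2}  => 2  0->2 ok
  [17] z  {3}  => 3  2->3 ok
  [18] y  {1,2}  => 2  3->2 ok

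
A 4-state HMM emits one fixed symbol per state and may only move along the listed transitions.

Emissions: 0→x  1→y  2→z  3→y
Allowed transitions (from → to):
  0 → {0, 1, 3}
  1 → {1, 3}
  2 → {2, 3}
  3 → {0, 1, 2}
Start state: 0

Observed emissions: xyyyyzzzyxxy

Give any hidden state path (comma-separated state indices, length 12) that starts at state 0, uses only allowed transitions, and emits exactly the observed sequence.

  t0 'x' -> {0}, take 0 (start)
  t1 'y' -> {1,3}, take 3 (0->3 ok)
  t2 'y' -> {1,3}, take 1 (3->1 ok)
  t3 'y' -> {1,3}, take 1 (1->1 ok)
  t4 'y' -> {1,3}, take 3 (1->3 ok)
  t5 'z' -> {2}, take 2 (3->2 ok)
  t6 'z' -> {2}, take 2 (2->2 ok)
  t7 'z' -> {2}, take 2 (2->2 ok)
  t8 'y' -> {1,3}, take 3 (2->3 ok)
  t9 'x' -> {0}, take 0 (3->0 ok)
  t10 'x' -> {0}, take 0 (0->0 ok)
  t11 'y' -> {1,3}, take 1 (0->1 ok)

0,3,1,1,3,2,2,2,3,0,0,1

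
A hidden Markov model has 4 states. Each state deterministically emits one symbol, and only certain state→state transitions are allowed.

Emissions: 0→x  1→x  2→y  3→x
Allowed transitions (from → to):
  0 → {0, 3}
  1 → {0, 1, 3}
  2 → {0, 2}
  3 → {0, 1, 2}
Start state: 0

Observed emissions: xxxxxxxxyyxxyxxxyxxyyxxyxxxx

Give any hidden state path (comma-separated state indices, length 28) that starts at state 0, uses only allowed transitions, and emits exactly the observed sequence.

  0: obs=x cand={0,1,3} pick 0 [start]
  1: obs=x cand={0,1,3} pick 0 [0->0 ok]
  2: obs=x cand={0,1,3} pick 0 [0->0 ok]
  3: obs=x cand={0,1,3} pick 0 [0->0 ok]
  4: obs=x cand={0,1,3} pick 3 [0->3 ok]
  5: obs=x cand={0,1,3} pick 1 [3->1 ok]
  6: obs=x cand={0,1,3} pick 0 [1->0 ok]
  7: obs=x cand={0,1,3} pick 3 [0->3 ok]
  8: obs=y cand={2} pick 2 [3->2 ok]
  9: obs=y cand={2} pick 2 [2->2 ok]
  10: obs=x cand={0,1,3} pick 0 [2->0 ok]
  11: obs=x cand={0,1,3} pick 3 [0->3 ok]
  12: obs=y cand={2} pick 2 [3->2 ok]
  13: obs=x cand={0,1,3} pick 0 [2->0 ok]
  14: obs=x cand={0,1,3} pick 0 [0->0 ok]
  15: obs=x cand={0,1,3} pick 3 [0->3 ok]
  16: obs=y cand={2} pick 2 [3->2 ok]
  17: obs=x cand={0,1,3} pick 0 [2->0 ok]
  18: obs=x cand={0,1,3} pick 3 [0->3 ok]
  19: obs=y cand={2} pick 2 [3->2 ok]
  20: obs=y cand={2} pick 2 [2->2 ok]
  21: obs=x cand={0,1,3} pick 0 [2->0 ok]
  22: obs=x cand={0,1,3} pick 3 [0->3 ok]
  23: obs=y cand={2} pick 2 [3->2 ok]
  24: obs=x cand={0,1,3} pick 0 [2->0 ok]
  25: obs=x cand={0,1,3} pick 0 [0->0 ok]
  26: obs=x cand={0,1,3} pick 0 [0->0 ok]
  27: obs=x cand={0,1,3} pick 0 [0->0 ok]

0,0,0,0,3,1,0,3,2,2,0,3,2,0,0,3,2,0,3,2,2,0,3,2,0,0,0,0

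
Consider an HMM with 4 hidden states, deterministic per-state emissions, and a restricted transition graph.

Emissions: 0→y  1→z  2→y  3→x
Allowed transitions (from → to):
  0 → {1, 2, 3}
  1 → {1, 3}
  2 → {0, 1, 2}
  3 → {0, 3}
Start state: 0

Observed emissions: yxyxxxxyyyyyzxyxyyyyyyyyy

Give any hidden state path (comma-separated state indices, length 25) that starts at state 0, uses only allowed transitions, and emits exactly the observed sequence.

0,3,0,3,3,3,3,0,2,2,2,2,1,3,0,3,0,2,0,2,2,2,2,0,2

  0: obs=y cand={0,2} pick 0 [start]
  1: obs=x cand={3} pick 3 [0->3 ok]
  2: obs=y cand={0,2} pick 0 [3->0 ok]
  3: obs=x cand={3} pick 3 [0->3 ok]
  4: obs=x cand={3} pick 3 [3->3 ok]
  5: obs=x cand={3} pick 3 [3->3 ok]
  6: obs=x cand={3} pick 3 [3->3 ok]
  7: obs=y cand={0,2} pick 0 [3->0 ok]
  8: obs=y cand={0,2} pick 2 [0->2 ok]
  9: obs=y cand={0,2} pick 2 [2->2 ok]
  10: obs=y cand={0,2} pick 2 [2->2 ok]
  11: obs=y cand={0,2} pick 2 [2->2 ok]
  12: obs=z cand={1} pick 1 [2->1 ok]
  13: obs=x cand={3} pick 3 [1->3 ok]
  14: obs=y cand={0,2} pick 0 [3->0 ok]
  15: obs=x cand={3} pick 3 [0->3 ok]
  16: obs=y cand={0,2} pick 0 [3->0 ok]
  17: obs=y cand={0,2} pick 2 [0->2 ok]
  18: obs=y cand={0,2} pick 0 [2->0 ok]
  19: obs=y cand={0,2} pick 2 [0->2 ok]
  20: obs=y cand={0,2} pick 2 [2->2 ok]
  21: obs=y cand={0,2} pick 2 [2->2 ok]
  22: obs=y cand={0,2} pick 2 [2->2 ok]
  23: obs=y cand={0,2} pick 0 [2->0 ok]
  24: obs=y cand={0,2} pick 2 [0->2 ok]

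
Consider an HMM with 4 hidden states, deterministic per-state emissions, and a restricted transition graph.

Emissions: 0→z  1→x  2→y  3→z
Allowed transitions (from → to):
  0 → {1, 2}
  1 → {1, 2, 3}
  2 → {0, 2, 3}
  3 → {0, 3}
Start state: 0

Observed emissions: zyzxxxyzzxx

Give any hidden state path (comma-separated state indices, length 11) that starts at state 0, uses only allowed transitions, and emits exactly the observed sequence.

0,2,0,1,1,1,2,3,0,1,1

  t0 'z' -> {0,3}, take 0 (start)
  t1 'y' -> {2}, take 2 (0->2 ok)
  t2 'z' -> {0,3}, take 0 (2->0 ok)
  t3 'x' -> {1}, take 1 (0->1 ok)
  t4 'x' -> {1}, take 1 (1->1 ok)
  t5 'x' -> {1}, take 1 (1->1 ok)
  t6 'y' -> {2}, take 2 (1->2 ok)
  t7 'z' -> {0,3}, take 3 (2->3 ok)
  t8 'z' -> {0,3}, take 0 (3->0 ok)
  t9 'x' -> {1}, take 1 (0->1 ok)
  t10 'x' -> {1}, take 1 (1->1 ok)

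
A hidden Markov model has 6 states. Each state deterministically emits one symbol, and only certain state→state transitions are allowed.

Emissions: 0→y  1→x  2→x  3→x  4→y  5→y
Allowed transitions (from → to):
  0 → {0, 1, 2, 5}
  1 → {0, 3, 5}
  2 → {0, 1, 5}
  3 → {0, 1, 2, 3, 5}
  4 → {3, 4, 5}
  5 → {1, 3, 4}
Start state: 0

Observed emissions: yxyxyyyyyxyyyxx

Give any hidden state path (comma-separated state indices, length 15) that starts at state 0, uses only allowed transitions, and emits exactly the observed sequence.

  [0] y  {0,4,5}  => 0  start
  [1] x  {1,2,3}  => 1  0->1 ok
  [2] y  {0,4,5}  => 0  1->0 ok
  [3] x  {1,2,3}  => 2  0->2 ok
  [4] y  {0,4,5}  => 5  2->5 ok
  [5] y  {0,4,5}  => 4  5->4 ok
  [6] y  {0,4,5}  => 4  4->4 ok
  [7] y  {0,4,5}  => 4  4->4 ok
  [8] y  {0,4,5}  => 5  4->5 ok
  [9] x  {1,2,3}  => 3  5->3 ok
  [10] y  {0,4,5}  => 5  3->5 ok
  [11] y  {0,4,5}  => 4  5->4 ok
  [12] y  {0,4,5}  => 5  4->5 ok
  [13] x  {1,2,3}  => 3  5->3 ok
  [14] x  {1,2,3}  => 2  3->2 ok

0,1,0,2,5,4,4,4,5,3,5,4,5,3,2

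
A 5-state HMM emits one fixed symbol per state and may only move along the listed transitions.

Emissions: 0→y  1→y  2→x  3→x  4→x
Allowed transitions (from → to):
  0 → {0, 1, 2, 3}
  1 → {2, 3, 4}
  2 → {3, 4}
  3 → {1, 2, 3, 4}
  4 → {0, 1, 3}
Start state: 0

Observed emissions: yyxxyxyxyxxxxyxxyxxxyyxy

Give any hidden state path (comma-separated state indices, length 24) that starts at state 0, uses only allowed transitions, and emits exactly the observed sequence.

  t0 'y' -> {0,1}, take 0 (start)
  t1 'y' -> {0,1}, take 1 (0->1 ok)
  t2 'x' -> {2,3,4}, take 2 (1->2 ok)
  t3 'x' -> {2,3,4}, take 4 (2->4 ok)
  t4 'y' -> {0,1}, take 1 (4->1 ok)
  t5 'x' -> {2,3,4}, take 3 (1->3 ok)
  t6 'y' -> {0,1}, take 1 (3->1 ok)
  t7 'x' -> {2,3,4}, take 4 (1->4 ok)
  t8 'y' -> {0,1}, take 1 (4->1 ok)
  t9 'x' -> {2,3,4}, take 2 (1->2 ok)
  t10 'x' -> {2,3,4}, take 3 (2->3 ok)
  t11 'x' -> {2,3,4}, take 4 (3->4 ok)
  t12 'x' -> {2,3,4}, take 3 (4->3 ok)
  t13 'y' -> {0,1}, take 1 (3->1 ok)
  t14 'x' -> {2,3,4}, take 2 (1->2 ok)
  t15 'x' -> {2,3,4}, take 4 (2->4 ok)
  t16 'y' -> {0,1}, take 0 (4->0 ok)
  t17 'x' -> {2,3,4}, take 3 (0->3 ok)
  t18 'x' -> {2,3,4}, take 3 (3->3 ok)
  t19 'x' -> {2,3,4}, take 4 (3->4 ok)
  t20 'y' -> {0,1}, take 0 (4->0 ok)
  t21 'y' -> {0,1}, take 1 (0->1 ok)
  t22 'x' -> {2,3,4}, take 4 (1->4 ok)
  t23 'y' -> {0,1}, take 1 (4->1 ok)

0,1,2,4,1,3,1,4,1,2,3,4,3,1,2,4,0,3,3,4,0,1,4,1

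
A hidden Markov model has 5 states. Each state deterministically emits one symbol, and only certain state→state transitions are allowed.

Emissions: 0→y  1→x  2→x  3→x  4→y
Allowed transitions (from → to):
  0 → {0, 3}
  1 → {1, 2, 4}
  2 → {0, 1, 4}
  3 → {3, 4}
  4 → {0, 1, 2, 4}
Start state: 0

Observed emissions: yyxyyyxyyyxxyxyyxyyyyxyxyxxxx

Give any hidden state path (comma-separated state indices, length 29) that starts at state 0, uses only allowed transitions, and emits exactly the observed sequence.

0,0,3,4,4,0,3,4,4,4,2,1,4,2,4,0,3,4,0,0,0,3,4,1,4,1,2,1,1

  t0 'y' -> {0,4}, take 0 (start)
  t1 'y' -> {0,4}, take 0 (0->0 ok)
  t2 'x' -> {1,2,3}, take 3 (0->3 ok)
  t3 'y' -> {0,4}, take 4 (3->4 ok)
  t4 'y' -> {0,4}, take 4 (4->4 ok)
  t5 'y' -> {0,4}, take 0 (4->0 ok)
  t6 'x' -> {1,2,3}, take 3 (0->3 ok)
  t7 'y' -> {0,4}, take 4 (3->4 ok)
  t8 'y' -> {0,4}, take 4 (4->4 ok)
  t9 'y' -> {0,4}, take 4 (4->4 ok)
  t10 'x' -> {1,2,3}, take 2 (4->2 ok)
  t11 'x' -> {1,2,3}, take 1 (2->1 ok)
  t12 'y' -> {0,4}, take 4 (1->4 ok)
  t13 'x' -> {1,2,3}, take 2 (4->2 ok)
  t14 'y' -> {0,4}, take 4 (2->4 ok)
  t15 'y' -> {0,4}, take 0 (4->0 ok)
  t16 'x' -> {1,2,3}, take 3 (0->3 ok)
  t17 'y' -> {0,4}, take 4 (3->4 ok)
  t18 'y' -> {0,4}, take 0 (4->0 ok)
  t19 'y' -> {0,4}, take 0 (0->0 ok)
  t20 'y' -> {0,4}, take 0 (0->0 ok)
  t21 'x' -> {1,2,3}, take 3 (0->3 ok)
  t22 'y' -> {0,4}, take 4 (3->4 ok)
  t23 'x' -> {1,2,3}, take 1 (4->1 ok)
  t24 'y' -> {0,4}, take 4 (1->4 ok)
  t25 'x' -> {1,2,3}, take 1 (4->1 ok)
  t26 'x' -> {1,2,3}, take 2 (1->2 ok)
  t27 'x' -> {1,2,3}, take 1 (2->1 ok)
  t28 'x' -> {1,2,3}, take 1 (1->1 ok)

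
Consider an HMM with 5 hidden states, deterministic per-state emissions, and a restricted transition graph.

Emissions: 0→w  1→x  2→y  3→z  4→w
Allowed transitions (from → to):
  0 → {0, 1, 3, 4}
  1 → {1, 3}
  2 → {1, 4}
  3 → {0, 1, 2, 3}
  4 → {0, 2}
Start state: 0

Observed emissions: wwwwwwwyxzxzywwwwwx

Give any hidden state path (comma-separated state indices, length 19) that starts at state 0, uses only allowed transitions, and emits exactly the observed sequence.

  t0 'w' -> {0,4}, take 0 (start)
  t1 'w' -> {0,4}, take 4 (0->4 ok)
  t2 'w' -> {0,4}, take 0 (4->0 ok)
  t3 'w' -> {0,4}, take 4 (0->4 ok)
  t4 'w' -> {0,4}, take 0 (4->0 ok)
  t5 'w' -> {0,4}, take 0 (0->0 ok)
  t6 'w' -> {0,4}, take 4 (0->4 ok)
  t7 'y' -> {2}, take 2 (4->2 ok)
  t8 'x' -> {1}, take 1 (2->1 ok)
  t9 'z' -> {3}, take 3 (1->3 ok)
  t10 'x' -> {1}, take 1 (3->1 ok)
  t11 'z' -> {3}, take 3 (1->3 ok)
  t12 'y' -> {2}, take 2 (3->2 ok)
  t13 'w' -> {0,4}, take 4 (2->4 ok)
  t14 'w' -> {0,4}, take 0 (4->0 ok)
  t15 'w' -> {0,4}, take 4 (0->4 ok)
  t16 'w' -> {0,4}, take 0 (4->0 ok)
  t17 'w' -> {0,4}, take 0 (0->0 ok)
  t18 'x' -> {1}, take 1 (0->1 ok)

0,4,0,4,0,0,4,2,1,3,1,3,2,4,0,4,0,0,1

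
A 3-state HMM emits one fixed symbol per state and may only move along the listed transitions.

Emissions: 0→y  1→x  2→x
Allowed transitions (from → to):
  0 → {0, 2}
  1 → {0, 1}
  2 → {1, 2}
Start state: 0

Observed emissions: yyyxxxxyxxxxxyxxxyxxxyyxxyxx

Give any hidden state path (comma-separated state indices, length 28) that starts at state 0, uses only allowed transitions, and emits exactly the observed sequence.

  0: obs=y cand={0} pick 0 [start]
  1: obs=y cand={0} pick 0 [0->0 ok]
  2: obs=y cand={0} pick 0 [0->0 ok]
  3: obs=x cand={1,2} pick 2 [0->2 ok]
  4: obs=x cand={1,2} pick 2 [2->2 ok]
  5: obs=x cand={1,2} pick 1 [2->1 ok]
  6: obs=x cand={1,2} pick 1 [1->1 ok]
  7: obs=y cand={0} pick 0 [1->0 ok]
  8: obs=x cand={1,2} pick 2 [0->2 ok]
  9: obs=x cand={1,2} pick 2 [2->2 ok]
  10: obs=x cand={1,2} pick 2 [2->2 ok]
  11: obs=x cand={1,2} pick 1 [2->1 ok]
  12: obs=x cand={1,2} pick 1 [1->1 ok]
  13: obs=y cand={0} pick 0 [1->0 ok]
  14: obs=x cand={1,2} pick 2 [0->2 ok]
  15: obs=x cand={1,2} pick 1 [2->1 ok]
  16: obs=x cand={1,2} pick 1 [1->1 ok]
  17: obs=y cand={0} pick 0 [1->0 ok]
  18: obs=x cand={1,2} pick 2 [0->2 ok]
  19: obs=x cand={1,2} pick 2 [2->2 ok]
  20: obs=x cand={1,2} pick 1 [2->1 ok]
  21: obs=y cand={0} pick 0 [1->0 ok]
  22: obs=y cand={0} pick 0 [0->0 ok]
  23: obs=x cand={1,2} pick 2 [0->2 ok]
  24: obs=x cand={1,2} pick 1 [2->1 ok]
  25: obs=y cand={0} pick 0 [1->0 ok]
  26: obs=x cand={1,2} pick 2 [0->2 ok]
  27: obs=x cand={1,2} pick 1 [2->1 ok]

0,0,0,2,2,1,1,0,2,2,2,1,1,0,2,1,1,0,2,2,1,0,0,2,1,0,2,1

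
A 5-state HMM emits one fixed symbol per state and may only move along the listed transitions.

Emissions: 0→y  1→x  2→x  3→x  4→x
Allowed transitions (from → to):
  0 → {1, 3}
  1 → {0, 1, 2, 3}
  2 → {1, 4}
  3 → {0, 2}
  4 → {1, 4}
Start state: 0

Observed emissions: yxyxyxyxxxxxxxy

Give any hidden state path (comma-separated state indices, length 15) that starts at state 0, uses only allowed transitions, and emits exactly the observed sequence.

0,3,0,3,0,3,0,3,2,1,2,1,2,1,0

  [0] y  {0}  => 0  start
  [1] x  {1,2,3,4}  => 3  0->3 ok
  [2] y  {0}  => 0  3->0 ok
  [3] x  {1,2,3,4}  => 3  0->3 ok
  [4] y  {0}  => 0  3->0 ok
  [5] x  {1,2,3,4}  => 3  0->3 ok
  [6] y  {0}  => 0  3->0 ok
  [7] x  {1,2,3,4}  => 3  0->3 ok
  [8] x  {1,2,3,4}  => 2  3->2 ok
  [9] x  {1,2,3,4}  => 1  2->1 ok
  [10] x  {1,2,3,4}  => 2  1->2 ok
  [11] x  {1,2,3,4}  => 1  2->1 ok
  [12] x  {1,2,3,4}  => 2  1->2 ok
  [13] x  {1,2,3,4}  => 1  2->1 ok
  [14] y  {0}  => 0  1->0 ok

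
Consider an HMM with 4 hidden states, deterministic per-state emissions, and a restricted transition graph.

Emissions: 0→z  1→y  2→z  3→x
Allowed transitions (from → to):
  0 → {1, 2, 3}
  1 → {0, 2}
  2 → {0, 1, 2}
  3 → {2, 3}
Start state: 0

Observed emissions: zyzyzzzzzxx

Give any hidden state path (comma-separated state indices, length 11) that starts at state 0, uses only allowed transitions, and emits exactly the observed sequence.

  t0 'z' -> {0,2}, take 0 (start)
  t1 'y' -> {1}, take 1 (0->1 ok)
  t2 'z' -> {0,2}, take 2 (1->2 ok)
  t3 'y' -> {1}, take 1 (2->1 ok)
  t4 'z' -> {0,2}, take 0 (1->0 ok)
  t5 'z' -> {0,2}, take 2 (0->2 ok)
  t6 'z' -> {0,2}, take 0 (2->0 ok)
  t7 'z' -> {0,2}, take 2 (0->2 ok)
  t8 'z' -> {0,2}, take 0 (2->0 ok)
  t9 'x' -> {3}, take 3 (0->3 ok)
  t10 'x' -> {3}, take 3 (3->3 ok)

0,1,2,1,0,2,0,2,0,3,3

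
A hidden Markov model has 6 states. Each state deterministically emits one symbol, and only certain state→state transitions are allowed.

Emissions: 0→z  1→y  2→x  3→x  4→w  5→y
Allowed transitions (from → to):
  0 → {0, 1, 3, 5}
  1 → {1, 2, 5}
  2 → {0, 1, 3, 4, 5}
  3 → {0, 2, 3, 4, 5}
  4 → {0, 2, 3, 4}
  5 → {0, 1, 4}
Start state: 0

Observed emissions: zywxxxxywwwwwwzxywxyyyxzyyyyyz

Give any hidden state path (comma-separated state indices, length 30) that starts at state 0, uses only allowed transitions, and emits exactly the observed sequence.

0,5,4,2,3,3,2,5,4,4,4,4,4,4,0,3,5,4,3,5,1,1,2,0,5,1,5,1,5,0

  0: obs=z cand={0} pick 0 [start]
  1: obs=y cand={1,5} pick 5 [0->5 ok]
  2: obs=w cand={4} pick 4 [5->4 ok]
  3: obs=x cand={2,3} pick 2 [4->2 ok]
  4: obs=x cand={2,3} pick 3 [2->3 ok]
  5: obs=x cand={2,3} pick 3 [3->3 ok]
  6: obs=x cand={2,3} pick 2 [3->2 ok]
  7: obs=y cand={1,5} pick 5 [2->5 ok]
  8: obs=w cand={4} pick 4 [5->4 ok]
  9: obs=w cand={4} pick 4 [4->4 ok]
  10: obs=w cand={4} pick 4 [4->4 ok]
  11: obs=w cand={4} pick 4 [4->4 ok]
  12: obs=w cand={4} pick 4 [4->4 ok]
  13: obs=w cand={4} pick 4 [4->4 ok]
  14: obs=z cand={0} pick 0 [4->0 ok]
  15: obs=x cand={2,3} pick 3 [0->3 ok]
  16: obs=y cand={1,5} pick 5 [3->5 ok]
  17: obs=w cand={4} pick 4 [5->4 ok]
  18: obs=x cand={2,3} pick 3 [4->3 ok]
  19: obs=y cand={1,5} pick 5 [3->5 ok]
  20: obs=y cand={1,5} pick 1 [5->1 ok]
  21: obs=y cand={1,5} pick 1 [1->1 ok]
  22: obs=x cand={2,3} pick 2 [1->2 ok]
  23: obs=z cand={0} pick 0 [2->0 ok]
  24: obs=y cand={1,5} pick 5 [0->5 ok]
  25: obs=y cand={1,5} pick 1 [5->1 ok]
  26: obs=y cand={1,5} pick 5 [1->5 ok]
  27: obs=y cand={1,5} pick 1 [5->1 ok]
  28: obs=y cand={1,5} pick 5 [1->5 ok]
  29: obs=z cand={0} pick 0 [5->0 ok]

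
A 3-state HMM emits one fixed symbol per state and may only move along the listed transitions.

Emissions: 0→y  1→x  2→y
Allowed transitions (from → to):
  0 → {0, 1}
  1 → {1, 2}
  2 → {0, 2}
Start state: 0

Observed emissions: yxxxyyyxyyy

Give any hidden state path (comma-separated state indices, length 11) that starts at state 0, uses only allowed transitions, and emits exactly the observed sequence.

0,1,1,1,2,2,0,1,2,2,2

  t0 'y' -> {0,2}, take 0 (start)
  t1 'x' -> {1}, take 1 (0->1 ok)
  t2 'x' -> {1}, take 1 (1->1 ok)
  t3 'x' -> {1}, take 1 (1->1 ok)
  t4 'y' -> {0,2}, take 2 (1->2 ok)
  t5 'y' -> {0,2}, take 2 (2->2 ok)
  t6 'y' -> {0,2}, take 0 (2->0 ok)
  t7 'x' -> {1}, take 1 (0->1 ok)
  t8 'y' -> {0,2}, take 2 (1->2 ok)
  t9 'y' -> {0,2}, take 2 (2->2 ok)
  t10 'y' -> {0,2}, take 2 (2->2 ok)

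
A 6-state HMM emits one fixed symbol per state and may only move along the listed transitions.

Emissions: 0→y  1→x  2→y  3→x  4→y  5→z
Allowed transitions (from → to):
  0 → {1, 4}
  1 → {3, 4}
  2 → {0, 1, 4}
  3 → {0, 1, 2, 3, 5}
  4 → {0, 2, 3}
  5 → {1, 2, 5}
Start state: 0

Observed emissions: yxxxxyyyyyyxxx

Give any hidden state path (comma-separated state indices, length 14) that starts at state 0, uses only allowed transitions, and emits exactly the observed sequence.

  pos 0: y in {0,2,4}, choose 0; start
  pos 1: x in {1,3}, choose 1; 0->1 ok
  pos 2: x in {1,3}, choose 3; 1->3 ok
  pos 3: x in {1,3}, choose 1; 3->1 ok
  pos 4: x in {1,3}, choose 3; 1->3 ok
  pos 5: y in {0,2,4}, choose 2; 3->2 ok
  pos 6: y in {0,2,4}, choose 0; 2->0 ok
  pos 7: y in {0,2,4}, choose 4; 0->4 ok
  pos 8: y in {0,2,4}, choose 2; 4->2 ok
  pos 9: y in {0,2,4}, choose 0; 2->0 ok
  pos 10: y in {0,2,4}, choose 4; 0->4 ok
  pos 11: x in {1,3}, choose 3; 4->3 ok
  pos 12: x in {1,3}, choose 3; 3->3 ok
  pos 13: x in {1,3}, choose 1; 3->1 ok

0,1,3,1,3,2,0,4,2,0,4,3,3,1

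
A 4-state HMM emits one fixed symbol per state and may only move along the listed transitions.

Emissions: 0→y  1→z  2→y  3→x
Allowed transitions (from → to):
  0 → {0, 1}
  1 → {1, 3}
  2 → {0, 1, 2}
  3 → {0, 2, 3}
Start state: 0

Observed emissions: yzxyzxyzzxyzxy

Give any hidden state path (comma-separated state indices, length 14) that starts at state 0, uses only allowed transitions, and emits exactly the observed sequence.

0,1,3,0,1,3,2,1,1,3,0,1,3,0

  [0] y  {0,2}  => 0  start
  [1] z  {1}  => 1  0->1 ok
  [2] x  {3}  => 3  1->3 ok
  [3] y  {0,2}  => 0  3->0 ok
  [4] z  {1}  => 1  0->1 ok
  [5] x  {3}  => 3  1->3 ok
  [6] y  {0,2}  => 2  3->2 ok
  [7] z  {1}  => 1  2->1 ok
  [8] z  {1}  => 1  1->1 ok
  [9] x  {3}  => 3  1->3 ok
  [10] y  {0,2}  => 0  3->0 ok
  [11] z  {1}  => 1  0->1 ok
  [12] x  {3}  => 3  1->3 ok
  [13] y  {0,2}  => 0  3->0 ok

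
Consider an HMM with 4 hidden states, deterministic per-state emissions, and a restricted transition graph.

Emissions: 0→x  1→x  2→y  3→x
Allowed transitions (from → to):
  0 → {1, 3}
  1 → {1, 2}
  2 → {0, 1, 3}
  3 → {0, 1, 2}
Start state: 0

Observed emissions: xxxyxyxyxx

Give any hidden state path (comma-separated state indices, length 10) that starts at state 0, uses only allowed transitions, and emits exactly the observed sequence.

0,1,1,2,1,2,1,2,3,1

  [0] x  {0,1,3}  => 0  start
  [1] x  {0,1,3}  => 1  0->1 ok
  [2] x  {0,1,3}  => 1  1->1 ok
  [3] y  {2}  => 2  1->2 ok
  [4] x  {0,1,3}  => 1  2->1 ok
  [5] y  {2}  => 2  1->2 ok
  [6] x  {0,1,3}  => 1  2->1 ok
  [7] y  {2}  => 2  1->2 ok
  [8] x  {0,1,3}  => 3  2->3 ok
  [9] x  {0,1,3}  => 1  3->1 ok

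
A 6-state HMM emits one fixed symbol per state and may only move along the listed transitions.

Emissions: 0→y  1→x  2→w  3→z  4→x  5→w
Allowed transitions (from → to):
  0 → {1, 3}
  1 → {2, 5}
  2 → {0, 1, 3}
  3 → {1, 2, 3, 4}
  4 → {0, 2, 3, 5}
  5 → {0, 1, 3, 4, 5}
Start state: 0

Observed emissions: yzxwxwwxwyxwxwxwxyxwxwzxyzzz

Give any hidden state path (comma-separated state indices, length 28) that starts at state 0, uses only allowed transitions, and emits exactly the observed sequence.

  pos 0: y in {0}, choose 0; start
  pos 1: z in {3}, choose 3; 0->3 ok
  pos 2: x in {1,4}, choose 4; 3->4 ok
  pos 3: w in {2,5}, choose 2; 4->2 ok
  pos 4: x in {1,4}, choose 1; 2->1 ok
  pos 5: w in {2,5}, choose 5; 1->5 ok
  pos 6: w in {2,5}, choose 5; 5->5 ok
  pos 7: x in {1,4}, choose 4; 5->4 ok
  pos 8: w in {2,5}, choose 5; 4->5 ok
  pos 9: y in {0}, choose 0; 5->0 ok
  pos 10: x in {1,4}, choose 1; 0->1 ok
  pos 11: w in {2,5}, choose 5; 1->5 ok
  pos 12: x in {1,4}, choose 1; 5->1 ok
  pos 13: w in {2,5}, choose 5; 1->5 ok
  pos 14: x in {1,4}, choose 1; 5->1 ok
  pos 15: w in {2,5}, choose 5; 1->5 ok
  pos 16: x in {1,4}, choose 4; 5->4 ok
  pos 17: y in {0}, choose 0; 4->0 ok
  pos 18: x in {1,4}, choose 1; 0->1 ok
  pos 19: w in {2,5}, choose 2; 1->2 ok
  pos 20: x in {1,4}, choose 1; 2->1 ok
  pos 21: w in {2,5}, choose 5; 1->5 ok
  pos 22: z in {3}, choose 3; 5->3 ok
  pos 23: x in {1,4}, choose 4; 3->4 ok
  pos 24: y in {0}, choose 0; 4->0 ok
  pos 25: z in {3}, choose 3; 0->3 ok
  pos 26: z in {3}, choose 3; 3->3 ok
  pos 27: z in {3}, choose 3; 3->3 ok

0,3,4,2,1,5,5,4,5,0,1,5,1,5,1,5,4,0,1,2,1,5,3,4,0,3,3,3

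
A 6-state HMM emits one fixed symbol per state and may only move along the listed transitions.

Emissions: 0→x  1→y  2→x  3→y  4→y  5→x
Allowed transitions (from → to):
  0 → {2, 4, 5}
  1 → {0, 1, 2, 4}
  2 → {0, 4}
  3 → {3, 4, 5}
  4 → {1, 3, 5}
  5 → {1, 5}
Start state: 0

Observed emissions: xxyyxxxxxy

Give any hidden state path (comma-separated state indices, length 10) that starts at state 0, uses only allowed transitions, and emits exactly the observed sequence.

  pos 0: x in {0,2,5}, choose 0; start
  pos 1: x in {0,2,5}, choose 5; 0->5 ok
  pos 2: y in {1,3,4}, choose 1; 5->1 ok
  pos 3: y in {1,3,4}, choose 1; 1->1 ok
  pos 4: x in {0,2,5}, choose 2; 1->2 ok
  pos 5: x in {0,2,5}, choose 0; 2->0 ok
  pos 6: x in {0,2,5}, choose 5; 0->5 ok
  pos 7: x in {0,2,5}, choose 5; 5->5 ok
  pos 8: x in {0,2,5}, choose 5; 5->5 ok
  pos 9: y in {1,3,4}, choose 1; 5->1 ok

0,5,1,1,2,0,5,5,5,1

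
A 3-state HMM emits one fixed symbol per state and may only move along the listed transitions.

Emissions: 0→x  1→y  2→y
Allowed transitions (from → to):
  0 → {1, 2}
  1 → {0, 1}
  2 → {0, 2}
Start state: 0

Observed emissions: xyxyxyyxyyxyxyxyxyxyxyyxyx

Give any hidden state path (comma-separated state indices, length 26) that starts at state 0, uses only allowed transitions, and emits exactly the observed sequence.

  [0] x  {0}  => 0  start
  [1] y  {1,2}  => 2  0->2 ok
  [2] x  {0}  => 0  2->0 ok
  [3] y  {1,2}  => 1  0->1 ok
  [4] x  {0}  => 0  1->0 ok
  [5] y  {1,2}  => 1  0->1 ok
  [6] y  {1,2}  => 1  1->1 ok
  [7] x  {0}  => 0  1->0 ok
  [8] y  {1,2}  => 2  0->2 ok
  [9] y  {1,2}  => 2  2->2 ok
  [10] x  {0}  => 0  2->0 ok
  [11] y  {1,2}  => 2  0->2 ok
  [12] x  {0}  => 0  2->0 ok
  [13] y  {1,2}  => 2  0->2 ok
  [14] x  {0}  => 0  2->0 ok
  [15] y  {1,2}  => 2  0->2 ok
  [16] x  {0}  => 0  2->0 ok
  [17] y  {1,2}  => 2  0->2 ok
  [18] x  {0}  => 0  2->0 ok
  [19] y  {1,2}  => 2  0->2 ok
  [20] x  {0}  => 0  2->0 ok
  [21] y  {1,2}  => 2  0->2 ok
  [22] y  {1,2}  => 2  2->2 ok
  [23] x  {0}  => 0  2->0 ok
  [24] y  {1,2}  => 2  0->2 ok
  [25] x  {0}  => 0  2->0 ok

0,2,0,1,0,1,1,0,2,2,0,2,0,2,0,2,0,2,0,2,0,2,2,0,2,0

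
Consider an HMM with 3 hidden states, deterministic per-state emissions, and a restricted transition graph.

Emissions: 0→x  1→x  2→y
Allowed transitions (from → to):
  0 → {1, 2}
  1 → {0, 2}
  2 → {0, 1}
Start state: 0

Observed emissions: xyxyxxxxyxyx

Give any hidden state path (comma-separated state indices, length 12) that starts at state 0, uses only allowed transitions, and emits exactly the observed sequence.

0,2,0,2,0,1,0,1,2,1,2,1

  t0 'x' -> {0,1}, take 0 (start)
  t1 'y' -> {2}, take 2 (0->2 ok)
  t2 'x' -> {0,1}, take 0 (2->0 ok)
  t3 'y' -> {2}, take 2 (0->2 ok)
  t4 'x' -> {0,1}, take 0 (2->0 ok)
  t5 'x' -> {0,1}, take 1 (0->1 ok)
  t6 'x' -> {0,1}, take 0 (1->0 ok)
  t7 'x' -> {0,1}, take 1 (0->1 ok)
  t8 'y' -> {2}, take 2 (1->2 ok)
  t9 'x' -> {0,1}, take 1 (2->1 ok)
  t10 'y' -> {2}, take 2 (1->2 ok)
  t11 'x' -> {0,1}, take 1 (2->1 ok)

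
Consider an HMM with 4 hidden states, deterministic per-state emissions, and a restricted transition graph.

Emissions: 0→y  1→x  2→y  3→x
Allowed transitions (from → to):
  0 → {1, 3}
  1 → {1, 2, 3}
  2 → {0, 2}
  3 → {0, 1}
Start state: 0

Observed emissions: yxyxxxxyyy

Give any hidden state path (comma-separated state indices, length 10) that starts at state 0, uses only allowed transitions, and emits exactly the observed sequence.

  t0 'y' -> {0,2}, take 0 (start)
  t1 'x' -> {1,3}, take 3 (0->3 ok)
  t2 'y' -> {0,2}, take 0 (3->0 ok)
  t3 'x' -> {1,3}, take 3 (0->3 ok)
  t4 'x' -> {1,3}, take 1 (3->1 ok)
  t5 'x' -> {1,3}, take 3 (1->3 ok)
  t6 'x' -> {1,3}, take 1 (3->1 ok)
  t7 'y' -> {0,2}, take 2 (1->2 ok)
  t8 'y' -> {0,2}, take 2 (2->2 ok)
  t9 'y' -> {0,2}, take 2 (2->2 ok)

0,3,0,3,1,3,1,2,2,2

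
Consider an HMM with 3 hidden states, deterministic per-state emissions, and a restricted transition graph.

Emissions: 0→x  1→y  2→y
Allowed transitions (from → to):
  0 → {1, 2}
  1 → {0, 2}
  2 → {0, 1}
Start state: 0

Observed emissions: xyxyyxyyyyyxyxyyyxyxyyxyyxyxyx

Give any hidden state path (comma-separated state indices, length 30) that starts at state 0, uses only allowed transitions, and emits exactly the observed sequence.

  t0 'x' -> {0}, take 0 (start)
  t1 'y' -> {1,2}, take 2 (0->2 ok)
  t2 'x' -> {0}, take 0 (2->0 ok)
  t3 'y' -> {1,2}, take 2 (0->2 ok)
  t4 'y' -> {1,2}, take 1 (2->1 ok)
  t5 'x' -> {0}, take 0 (1->0 ok)
  t6 'y' -> {1,2}, take 1 (0->1 ok)
  t7 'y' -> {1,2}, take 2 (1->2 ok)
  t8 'y' -> {1,2}, take 1 (2->1 ok)
  t9 'y' -> {1,2}, take 2 (1->2 ok)
  t10 'y' -> {1,2}, take 1 (2->1 ok)
  t11 'x' -> {0}, take 0 (1->0 ok)
  t12 'y' -> {1,2}, take 1 (0->1 ok)
  t13 'x' -> {0}, take 0 (1->0 ok)
  t14 'y' -> {1,2}, take 2 (0->2 ok)
  t15 'y' -> {1,2}, take 1 (2->1 ok)
  t16 'y' -> {1,2}, take 2 (1->2 ok)
  t17 'x' -> {0}, take 0 (2->0 ok)
  t18 'y' -> {1,2}, take 1 (0->1 ok)
  t19 'x' -> {0}, take 0 (1->0 ok)
  t20 'y' -> {1,2}, take 2 (0->2 ok)
  t21 'y' -> {1,2}, take 1 (2->1 ok)
  t22 'x' -> {0}, take 0 (1->0 ok)
  t23 'y' -> {1,2}, take 2 (0->2 ok)
  t24 'y' -> {1,2}, take 1 (2->1 ok)
  t25 'x' -> {0}, take 0 (1->0 ok)
  t26 'y' -> {1,2}, take 1 (0->1 ok)
  t27 'x' -> {0}, take 0 (1->0 ok)
  t28 'y' -> {1,2}, take 2 (0->2 ok)
  t29 'x' -> {0}, take 0 (2->0 ok)

0,2,0,2,1,0,1,2,1,2,1,0,1,0,2,1,2,0,1,0,2,1,0,2,1,0,1,0,2,0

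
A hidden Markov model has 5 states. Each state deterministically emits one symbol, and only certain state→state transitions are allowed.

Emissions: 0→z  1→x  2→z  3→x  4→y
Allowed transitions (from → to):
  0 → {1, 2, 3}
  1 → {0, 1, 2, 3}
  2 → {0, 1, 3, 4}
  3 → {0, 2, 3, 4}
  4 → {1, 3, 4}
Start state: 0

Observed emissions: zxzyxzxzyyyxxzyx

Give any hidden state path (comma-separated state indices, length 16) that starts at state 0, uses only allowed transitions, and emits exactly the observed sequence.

0,3,2,4,1,0,3,2,4,4,4,1,1,2,4,3

  0: obs=z cand={0,2} pick 0 [start]
  1: obs=x cand={1,3} pick 3 [0->3 ok]
  2: obs=z cand={0,2} pick 2 [3->2 ok]
  3: obs=y cand={4} pick 4 [2->4 ok]
  4: obs=x cand={1,3} pick 1 [4->1 ok]
  5: obs=z cand={0,2} pick 0 [1->0 ok]
  6: obs=x cand={1,3} pick 3 [0->3 ok]
  7: obs=z cand={0,2} pick 2 [3->2 ok]
  8: obs=y cand={4} pick 4 [2->4 ok]
  9: obs=y cand={4} pick 4 [4->4 ok]
  10: obs=y cand={4} pick 4 [4->4 ok]
  11: obs=x cand={1,3} pick 1 [4->1 ok]
  12: obs=x cand={1,3} pick 1 [1->1 ok]
  13: obs=z cand={0,2} pick 2 [1->2 ok]
  14: obs=y cand={4} pick 4 [2->4 ok]
  15: obs=x cand={1,3} pick 3 [4->3 ok]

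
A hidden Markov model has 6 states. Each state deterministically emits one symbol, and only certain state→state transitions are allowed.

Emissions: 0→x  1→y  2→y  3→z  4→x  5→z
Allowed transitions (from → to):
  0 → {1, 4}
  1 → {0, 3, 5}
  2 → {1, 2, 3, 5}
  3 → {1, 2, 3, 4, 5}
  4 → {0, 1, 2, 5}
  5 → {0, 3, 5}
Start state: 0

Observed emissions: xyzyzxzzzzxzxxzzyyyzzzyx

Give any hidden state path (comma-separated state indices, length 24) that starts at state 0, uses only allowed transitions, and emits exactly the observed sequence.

  t0 'x' -> {0,4}, take 0 (start)
  t1 'y' -> {1,2}, take 1 (0->1 ok)
  t2 'z' -> {3,5}, take 3 (1->3 ok)
  t3 'y' -> {1,2}, take 2 (3->2 ok)
  t4 'z' -> {3,5}, take 3 (2->3 ok)
  t5 'x' -> {0,4}, take 4 (3->4 ok)
  t6 'z' -> {3,5}, take 5 (4->5 ok)
  t7 'z' -> {3,5}, take 5 (5->5 ok)
  t8 'z' -> {3,5}, take 3 (5->3 ok)
  t9 'z' -> {3,5}, take 3 (3->3 ok)
  t10 'x' -> {0,4}, take 4 (3->4 ok)
  t11 'z' -> {3,5}, take 5 (4->5 ok)
  t12 'x' -> {0,4}, take 0 (5->0 ok)
  t13 'x' -> {0,4}, take 4 (0->4 ok)
  t14 'z' -> {3,5}, take 5 (4->5 ok)
  t15 'z' -> {3,5}, take 3 (5->3 ok)
  t16 'y' -> {1,2}, take 2 (3->2 ok)
  t17 'y' -> {1,2}, take 2 (2->2 ok)
  t18 'y' -> {1,2}, take 2 (2->2 ok)
  t19 'z' -> {3,5}, take 5 (2->5 ok)
  t20 'z' -> {3,5}, take 3 (5->3 ok)
  t21 'z' -> {3,5}, take 3 (3->3 ok)
  t22 'y' -> {1,2}, take 1 (3->1 ok)
  t23 'x' -> {0,4}, take 0 (1->0 ok)

0,1,3,2,3,4,5,5,3,3,4,5,0,4,5,3,2,2,2,5,3,3,1,0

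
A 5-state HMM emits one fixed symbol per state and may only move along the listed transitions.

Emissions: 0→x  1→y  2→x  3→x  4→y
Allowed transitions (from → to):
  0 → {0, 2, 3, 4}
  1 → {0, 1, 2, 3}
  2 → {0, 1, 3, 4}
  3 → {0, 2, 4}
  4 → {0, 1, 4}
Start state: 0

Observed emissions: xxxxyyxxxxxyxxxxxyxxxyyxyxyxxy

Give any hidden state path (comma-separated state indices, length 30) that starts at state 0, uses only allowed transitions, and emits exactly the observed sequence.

0,2,3,2,4,1,2,3,2,0,2,4,0,0,2,0,2,4,0,3,0,4,1,2,4,0,4,0,2,1

  0: obs=x cand={0,2,3} pick 0 [start]
  1: obs=x cand={0,2,3} pick 2 [0->2 ok]
  2: obs=x cand={0,2,3} pick 3 [2->3 ok]
  3: obs=x cand={0,2,3} pick 2 [3->2 ok]
  4: obs=y cand={1,4} pick 4 [2->4 ok]
  5: obs=y cand={1,4} pick 1 [4->1 ok]
  6: obs=x cand={0,2,3} pick 2 [1->2 ok]
  7: obs=x cand={0,2,3} pick 3 [2->3 ok]
  8: obs=x cand={0,2,3} pick 2 [3->2 ok]
  9: obs=x cand={0,2,3} pick 0 [2->0 ok]
  10: obs=x cand={0,2,3} pick 2 [0->2 ok]
  11: obs=y cand={1,4} pick 4 [2->4 ok]
  12: obs=x cand={0,2,3} pick 0 [4->0 ok]
  13: obs=x cand={0,2,3} pick 0 [0->0 ok]
  14: obs=x cand={0,2,3} pick 2 [0->2 ok]
  15: obs=x cand={0,2,3} pick 0 [2->0 ok]
  16: obs=x cand={0,2,3} pick 2 [0->2 ok]
  17: obs=y cand={1,4} pick 4 [2->4 ok]
  18: obs=x cand={0,2,3} pick 0 [4->0 ok]
  19: obs=x cand={0,2,3} pick 3 [0->3 ok]
  20: obs=x cand={0,2,3} pick 0 [3->0 ok]
  21: obs=y cand={1,4} pick 4 [0->4 ok]
  22: obs=y cand={1,4} pick 1 [4->1 ok]
  23: obs=x cand={0,2,3} pick 2 [1->2 ok]
  24: obs=y cand={1,4} pick 4 [2->4 ok]
  25: obs=x cand={0,2,3} pick 0 [4->0 ok]
  26: obs=y cand={1,4} pick 4 [0->4 ok]
  27: obs=x cand={0,2,3} pick 0 [4->0 ok]
  28: obs=x cand={0,2,3} pick 2 [0->2 ok]
  29: obs=y cand={1,4} pick 1 [2->1 ok]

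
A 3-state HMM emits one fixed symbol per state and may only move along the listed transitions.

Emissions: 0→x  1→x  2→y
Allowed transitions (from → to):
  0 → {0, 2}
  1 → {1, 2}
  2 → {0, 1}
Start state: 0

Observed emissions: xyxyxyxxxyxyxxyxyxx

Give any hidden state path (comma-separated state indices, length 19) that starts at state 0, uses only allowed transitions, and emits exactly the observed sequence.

0,2,1,2,1,2,0,0,0,2,1,2,0,0,2,1,2,0,0

  0: obs=x cand={0,1} pick 0 [start]
  1: obs=y cand={2} pick 2 [0->2 ok]
  2: obs=x cand={0,1} pick 1 [2->1 ok]
  3: obs=y cand={2} pick 2 [1->2 ok]
  4: obs=x cand={0,1} pick 1 [2->1 ok]
  5: obs=y cand={2} pick 2 [1->2 ok]
  6: obs=x cand={0,1} pick 0 [2->0 ok]
  7: obs=x cand={0,1} pick 0 [0->0 ok]
  8: obs=x cand={0,1} pick 0 [0->0 ok]
  9: obs=y cand={2} pick 2 [0->2 ok]
  10: obs=x cand={0,1} pick 1 [2->1 ok]
  11: obs=y cand={2} pick 2 [1->2 ok]
  12: obs=x cand={0,1} pick 0 [2->0 ok]
  13: obs=x cand={0,1} pick 0 [0->0 ok]
  14: obs=y cand={2} pick 2 [0->2 ok]
  15: obs=x cand={0,1} pick 1 [2->1 ok]
  16: obs=y cand={2} pick 2 [1->2 ok]
  17: obs=x cand={0,1} pick 0 [2->0 ok]
  18: obs=x cand={0,1} pick 0 [0->0 ok]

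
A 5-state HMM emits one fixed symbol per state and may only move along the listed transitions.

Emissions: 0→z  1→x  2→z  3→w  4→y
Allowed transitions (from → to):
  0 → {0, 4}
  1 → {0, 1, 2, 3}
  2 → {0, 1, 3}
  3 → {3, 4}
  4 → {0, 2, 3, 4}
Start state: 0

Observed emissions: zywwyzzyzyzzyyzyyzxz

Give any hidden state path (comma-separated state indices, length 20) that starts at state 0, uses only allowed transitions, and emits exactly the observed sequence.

0,4,3,3,4,0,0,4,0,4,0,0,4,4,0,4,4,2,1,0

  [0] z  {0,2}  => 0  start
  [1] y  {4}  => 4  0->4 ok
  [2] w  {3}  => 3  4->3 ok
  [3] w  {3}  => 3  3->3 ok
  [4] y  {4}  => 4  3->4 ok
  [5] z  {0,2}  => 0  4->0 ok
  [6] z  {0,2}  => 0  0->0 ok
  [7] y  {4}  => 4  0->4 ok
  [8] z  {0,2}  => 0  4->0 ok
  [9] y  {4}  => 4  0->4 ok
  [10] z  {0,2}  => 0  4->0 ok
  [11] z  {0,2}  => 0  0->0 ok
  [12] y  {4}  => 4  0->4 ok
  [13] y  {4}  => 4  4->4 ok
  [14] z  {0,2}  => 0  4->0 ok
  [15] y  {4}  => 4  0->4 ok
  [16] y  {4}  => 4  4->4 ok
  [17] z  {0,2}  => 2  4->2 ok
  [18] x  {1}  => 1  2->1 ok
  [19] z  {0,2}  => 0  1->0 ok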